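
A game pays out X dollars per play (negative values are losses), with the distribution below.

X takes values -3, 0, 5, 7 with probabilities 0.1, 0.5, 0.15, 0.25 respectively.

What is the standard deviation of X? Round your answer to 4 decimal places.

3.4728

E[X] = (-3)(0.1) + (0)(0.5) + (5)(0.15) + (7)(0.25) = 2.2
E[X²] = (-3)²(0.1) + (0)²(0.5) + (5)²(0.15) + (7)²(0.25) = 16.9
var(X) = E[X²] − (E[X])² = 16.9 − (2.2)² = 12.06
sd(X) = √12.06 ≈ 3.4728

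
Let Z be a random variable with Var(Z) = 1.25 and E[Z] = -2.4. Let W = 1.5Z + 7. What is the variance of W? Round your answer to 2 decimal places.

2.81

Var(1.5Z + 7) = (1.5)²·Var(Z) = 2.25·1.25 = 2.8125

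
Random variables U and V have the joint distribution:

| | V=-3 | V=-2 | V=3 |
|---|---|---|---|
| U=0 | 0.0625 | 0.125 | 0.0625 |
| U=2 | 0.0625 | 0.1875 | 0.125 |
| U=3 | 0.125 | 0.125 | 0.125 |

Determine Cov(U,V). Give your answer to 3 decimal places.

0.164

E[U] = 1.875,  E[V] = -0.6875
E[UV] = -1.125
Cov(U,V) = E[UV] − E[U]E[V] = -1.125 − (1.875)(-0.6875) = 0.1640625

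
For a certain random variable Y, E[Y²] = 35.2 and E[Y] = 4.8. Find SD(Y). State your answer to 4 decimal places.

Var(Y) = 35.2 − (4.8)² = 12.16
SD(Y) = √12.16 ≈ 3.4871

3.4871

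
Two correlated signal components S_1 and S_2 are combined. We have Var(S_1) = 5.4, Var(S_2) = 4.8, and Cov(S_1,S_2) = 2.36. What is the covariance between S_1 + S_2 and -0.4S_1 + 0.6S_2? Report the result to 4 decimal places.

Cov(S_1 + S_2, -0.4S_1 + 0.6S_2) = (1)(-0.4)Var(S_1) + (1)(0.6)Var(S_2) + [(1)(0.6) + (1)(-0.4)]Cov(S_1,S_2)
= -0.4·5.4 + 0.6·4.8 + 0.2·2.36 = 1.192

1.1920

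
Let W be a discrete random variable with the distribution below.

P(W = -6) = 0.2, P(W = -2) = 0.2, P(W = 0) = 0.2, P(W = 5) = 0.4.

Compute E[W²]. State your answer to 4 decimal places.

18.0000

E[W²] = (-6)²(0.2) + (-2)²(0.2) + (0)²(0.2) + (5)²(0.4) = 18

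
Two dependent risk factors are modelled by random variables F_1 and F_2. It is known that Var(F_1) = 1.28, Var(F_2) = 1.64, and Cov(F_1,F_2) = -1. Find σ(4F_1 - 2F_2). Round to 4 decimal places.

Var(4F_1 - 2F_2) = (4)²·Var(F_1) + (-2)²·Var(F_2) + 2·(4)·(-2)·Cov(F_1,F_2)
= 16·1.28 + 4·1.64 + -16·-1 = 43.04
σ(4F_1 - 2F_2) = √43.04 ≈ 6.5605

6.5605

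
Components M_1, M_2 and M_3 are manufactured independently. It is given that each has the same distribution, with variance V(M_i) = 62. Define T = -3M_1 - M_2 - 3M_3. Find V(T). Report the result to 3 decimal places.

1178.000

By independence, V(T) = (-3)²V(M_1) + (-1)²V(M_2) + (-3)²V(M_3)
= (-3)²·62 + (-1)²·62 + (-3)²·62 = 1178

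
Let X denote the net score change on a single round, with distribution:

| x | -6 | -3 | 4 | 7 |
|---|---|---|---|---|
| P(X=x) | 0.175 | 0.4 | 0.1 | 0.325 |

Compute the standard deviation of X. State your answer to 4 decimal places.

E[X] = (-6)(0.175) + (-3)(0.4) + (4)(0.1) + (7)(0.325) = 0.425
E[X²] = (-6)²(0.175) + (-3)²(0.4) + (4)²(0.1) + (7)²(0.325) = 27.425
V(X) = E[X²] − (E[X])² = 27.425 − (0.425)² = 27.244375
sd(X) = √27.244375 ≈ 5.2196

5.2196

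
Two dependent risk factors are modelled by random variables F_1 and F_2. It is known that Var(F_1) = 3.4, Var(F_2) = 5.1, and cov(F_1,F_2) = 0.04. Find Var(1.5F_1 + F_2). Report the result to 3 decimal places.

12.870

Var(1.5F_1 + F_2) = (1.5)²·Var(F_1) + (1)²·Var(F_2) + 2·(1.5)·(1)·cov(F_1,F_2)
= 2.25·3.4 + 1·5.1 + 3·0.04 = 12.87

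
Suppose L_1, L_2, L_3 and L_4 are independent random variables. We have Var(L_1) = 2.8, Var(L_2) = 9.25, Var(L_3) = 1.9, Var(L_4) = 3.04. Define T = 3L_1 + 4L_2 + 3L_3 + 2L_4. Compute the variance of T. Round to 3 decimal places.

202.460

By independence, Var(T) = (3)²Var(L_1) + (4)²Var(L_2) + (3)²Var(L_3) + (2)²Var(L_4)
= (3)²·2.8 + (4)²·9.25 + (3)²·1.9 + (2)²·3.04 = 202.46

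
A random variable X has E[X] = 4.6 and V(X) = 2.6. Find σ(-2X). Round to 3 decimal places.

3.225

V(-2X) = (-2)²·2.6 = 10.4
σ(-2X) = √10.4 ≈ 3.225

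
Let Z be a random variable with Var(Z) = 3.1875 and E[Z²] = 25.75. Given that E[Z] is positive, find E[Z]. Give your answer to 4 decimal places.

4.7500

(E[Z])² = E[Z²] − Var(Z) = 25.75 − 3.1875 = 22.5625
E[Z] = √22.5625 = 4.75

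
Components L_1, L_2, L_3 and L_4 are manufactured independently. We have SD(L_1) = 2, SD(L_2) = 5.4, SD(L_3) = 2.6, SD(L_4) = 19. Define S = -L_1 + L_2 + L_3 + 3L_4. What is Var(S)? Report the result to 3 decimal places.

3288.920

Var(L_1) = 4, Var(L_2) = 29.16, Var(L_3) = 6.76, Var(L_4) = 361
By independence, Var(S) = (-1)²Var(L_1) + (1)²Var(L_2) + (1)²Var(L_3) + (3)²Var(L_4)
= (-1)²·4 + (1)²·29.16 + (1)²·6.76 + (3)²·361 = 3288.92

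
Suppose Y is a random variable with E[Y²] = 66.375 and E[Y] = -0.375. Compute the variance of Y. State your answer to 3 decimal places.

66.234

Var(Y) = 66.375 − (-0.375)² = 66.234375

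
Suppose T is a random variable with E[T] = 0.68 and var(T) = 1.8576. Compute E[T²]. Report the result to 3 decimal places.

2.320

E[T²] = var(T) + (E[T])² = 1.8576 + (0.68)² = 2.32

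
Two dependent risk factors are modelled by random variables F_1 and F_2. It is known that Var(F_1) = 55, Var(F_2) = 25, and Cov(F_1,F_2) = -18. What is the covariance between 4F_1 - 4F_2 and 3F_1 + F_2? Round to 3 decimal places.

704.000

Cov(4F_1 - 4F_2, 3F_1 + F_2) = (4)(3)Var(F_1) + (-4)(1)Var(F_2) + [(4)(1) + (-4)(3)]Cov(F_1,F_2)
= 12·55 + -4·25 + -8·-18 = 704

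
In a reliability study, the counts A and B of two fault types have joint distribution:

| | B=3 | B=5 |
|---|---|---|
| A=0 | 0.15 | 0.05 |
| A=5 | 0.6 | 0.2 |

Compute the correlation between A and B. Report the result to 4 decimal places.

E[A] = 4,  E[B] = 3.5
E[AB] = 14
Cov(A,B) = E[AB] − E[A]E[B] = 14 − (4)(3.5) = 0
Var(A) = 4,  Var(B) = 0.75
ρ = 0 / √(4·0.75) ≈ 0.0000

0.0000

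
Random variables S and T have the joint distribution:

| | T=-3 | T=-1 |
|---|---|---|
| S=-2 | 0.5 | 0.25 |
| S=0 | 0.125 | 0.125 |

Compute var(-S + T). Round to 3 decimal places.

E[S] = -1.5,  E[T] = -2.25,  E[ST] = 3.5
var(S) = 3 − (-1.5)² = 0.75;  var(T) = 6 − (-2.25)² = 0.9375
Cov(S,T) = 3.5 − (-1.5)(-2.25) = 0.125
var(-S + T) = (-1)²·0.75 + (1)²·0.9375 + 2·(-1)·(1)·0.125 = 1.4375

1.438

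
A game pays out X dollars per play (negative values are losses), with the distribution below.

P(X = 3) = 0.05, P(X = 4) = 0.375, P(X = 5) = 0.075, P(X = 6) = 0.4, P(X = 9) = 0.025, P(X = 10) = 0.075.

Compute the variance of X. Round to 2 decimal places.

3.09

E[X] = (3)(0.05) + (4)(0.375) + (5)(0.075) + (6)(0.4) + (9)(0.025) + (10)(0.075) = 5.4
E[X²] = (3)²(0.05) + (4)²(0.375) + (5)²(0.075) + (6)²(0.4) + (9)²(0.025) + (10)²(0.075) = 32.25
Var(X) = E[X²] − (E[X])² = 32.25 − (5.4)² = 3.09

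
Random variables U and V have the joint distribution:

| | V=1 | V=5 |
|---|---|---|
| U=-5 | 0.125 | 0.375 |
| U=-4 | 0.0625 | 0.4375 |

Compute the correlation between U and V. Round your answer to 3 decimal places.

E[U] = -4.5,  E[V] = 4.25
E[UV] = -19
cov(U,V) = E[UV] − E[U]E[V] = -19 − (-4.5)(4.25) = 0.125
Var(U) = 0.25,  Var(V) = 2.4375
ρ = 0.125 / √(0.25·2.4375) ≈ 0.160

0.160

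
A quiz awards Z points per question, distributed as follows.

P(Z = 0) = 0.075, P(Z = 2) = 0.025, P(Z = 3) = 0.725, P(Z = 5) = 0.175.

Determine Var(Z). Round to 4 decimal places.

E[Z] = (0)(0.075) + (2)(0.025) + (3)(0.725) + (5)(0.175) = 3.1
E[Z²] = (0)²(0.075) + (2)²(0.025) + (3)²(0.725) + (5)²(0.175) = 11
Var(Z) = E[Z²] − (E[Z])² = 11 − (3.1)² = 1.39

1.3900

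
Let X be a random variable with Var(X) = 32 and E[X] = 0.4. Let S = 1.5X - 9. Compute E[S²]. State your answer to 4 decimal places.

142.5600

E[1.5X - 9] = 1.5·0.4 − 9 = -8.4
Var(1.5X - 9) = (1.5)²·32 = 72
E[S²] = Var(S) + (E[S])² = 72 + (-8.4)² = 142.56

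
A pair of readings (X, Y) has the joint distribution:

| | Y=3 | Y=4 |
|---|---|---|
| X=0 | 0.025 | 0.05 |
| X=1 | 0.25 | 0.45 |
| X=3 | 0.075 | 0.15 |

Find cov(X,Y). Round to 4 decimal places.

E[X] = 1.375,  E[Y] = 3.65
E[XY] = 5.025
cov(X,Y) = E[XY] − E[X]E[Y] = 5.025 − (1.375)(3.65) = 0.00625

0.0063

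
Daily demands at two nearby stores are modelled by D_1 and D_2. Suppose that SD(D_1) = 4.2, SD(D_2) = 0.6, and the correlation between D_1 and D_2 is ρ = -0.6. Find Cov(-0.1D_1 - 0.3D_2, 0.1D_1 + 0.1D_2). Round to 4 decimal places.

-0.1267

var(D_1) = (4.2)² = 17.64;  var(D_2) = (0.6)² = 0.36
Cov(D_1,D_2) = ρ·SD(D_1)·SD(D_2) = -0.6·4.2·0.6 = -1.512
Cov(-0.1D_1 - 0.3D_2, 0.1D_1 + 0.1D_2) = (-0.1)(0.1)var(D_1) + (-0.3)(0.1)var(D_2) + [(-0.1)(0.1) + (-0.3)(0.1)]Cov(D_1,D_2)
= -0.01·17.64 + -0.03·0.36 + -0.04·-1.512 = -0.12672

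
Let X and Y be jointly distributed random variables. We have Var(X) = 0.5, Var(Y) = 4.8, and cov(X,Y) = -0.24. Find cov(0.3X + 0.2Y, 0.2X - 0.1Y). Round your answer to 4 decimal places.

-0.0684

cov(0.3X + 0.2Y, 0.2X - 0.1Y) = (0.3)(0.2)Var(X) + (0.2)(-0.1)Var(Y) + [(0.3)(-0.1) + (0.2)(0.2)]cov(X,Y)
= 0.06·0.5 + -0.02·4.8 + 0.01·-0.24 = -0.0684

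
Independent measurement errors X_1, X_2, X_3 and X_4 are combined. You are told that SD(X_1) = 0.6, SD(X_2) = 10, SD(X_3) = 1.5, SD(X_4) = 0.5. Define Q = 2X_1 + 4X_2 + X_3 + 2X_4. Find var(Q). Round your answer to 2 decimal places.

1604.69

var(X_1) = 0.36, var(X_2) = 100, var(X_3) = 2.25, var(X_4) = 0.25
By independence, var(Q) = (2)²var(X_1) + (4)²var(X_2) + (1)²var(X_3) + (2)²var(X_4)
= (2)²·0.36 + (4)²·100 + (1)²·2.25 + (2)²·0.25 = 1604.69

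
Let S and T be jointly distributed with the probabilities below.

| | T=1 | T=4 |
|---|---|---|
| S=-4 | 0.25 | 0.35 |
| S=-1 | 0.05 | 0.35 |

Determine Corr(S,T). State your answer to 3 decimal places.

E[S] = -2.8,  E[T] = 3.1
E[ST] = -8.05
cov(S,T) = E[ST] − E[S]E[T] = -8.05 − (-2.8)(3.1) = 0.63
var(S) = 2.16,  var(T) = 1.89
ρ = 0.63 / √(2.16·1.89) ≈ 0.312

0.312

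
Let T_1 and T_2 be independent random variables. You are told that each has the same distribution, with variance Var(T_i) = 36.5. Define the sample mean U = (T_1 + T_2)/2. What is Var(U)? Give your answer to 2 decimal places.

18.25

By independence, Var(U) = (0.5)²Var(T_1) + (0.5)²Var(T_2)
= (0.5)²·36.5 + (0.5)²·36.5 = 18.25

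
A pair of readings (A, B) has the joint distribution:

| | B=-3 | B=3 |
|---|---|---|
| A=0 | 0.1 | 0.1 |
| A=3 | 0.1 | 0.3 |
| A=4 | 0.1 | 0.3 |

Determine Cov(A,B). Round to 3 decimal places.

0.840

E[A] = 2.8,  E[B] = 1.2
E[AB] = 4.2
Cov(A,B) = E[AB] − E[A]E[B] = 4.2 − (2.8)(1.2) = 0.84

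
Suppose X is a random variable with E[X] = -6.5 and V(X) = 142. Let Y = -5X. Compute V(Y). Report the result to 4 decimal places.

V(-5X) = (-5)²·V(X) = 25·142 = 3550

3550.0000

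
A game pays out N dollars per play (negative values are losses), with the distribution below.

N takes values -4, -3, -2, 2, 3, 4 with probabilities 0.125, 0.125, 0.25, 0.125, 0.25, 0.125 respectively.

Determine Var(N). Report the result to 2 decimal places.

E[N] = (-4)(0.125) + (-3)(0.125) + (-2)(0.25) + (2)(0.125) + (3)(0.25) + (4)(0.125) = 0.125
E[N²] = (-4)²(0.125) + (-3)²(0.125) + (-2)²(0.25) + (2)²(0.125) + (3)²(0.25) + (4)²(0.125) = 8.875
Var(N) = E[N²] − (E[N])² = 8.875 − (0.125)² = 8.859375

8.86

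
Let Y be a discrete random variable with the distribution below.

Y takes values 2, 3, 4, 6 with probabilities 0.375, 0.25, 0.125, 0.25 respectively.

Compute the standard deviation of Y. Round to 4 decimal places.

E[Y] = (2)(0.375) + (3)(0.25) + (4)(0.125) + (6)(0.25) = 3.5
E[Y²] = (2)²(0.375) + (3)²(0.25) + (4)²(0.125) + (6)²(0.25) = 14.75
Var(Y) = E[Y²] − (E[Y])² = 14.75 − (3.5)² = 2.5
σ(Y) = √2.5 ≈ 1.5811

1.5811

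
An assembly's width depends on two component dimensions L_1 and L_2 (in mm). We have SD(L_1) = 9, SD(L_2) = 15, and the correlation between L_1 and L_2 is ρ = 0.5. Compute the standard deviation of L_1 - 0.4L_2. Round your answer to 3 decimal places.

7.937

Var(L_1) = (9)² = 81;  Var(L_2) = (15)² = 225
Cov(L_1,L_2) = ρ·SD(L_1)·SD(L_2) = 0.5·9·15 = 67.5
Var(L_1 - 0.4L_2) = (1)²·Var(L_1) + (-0.4)²·Var(L_2) + 2·(1)·(-0.4)·Cov(L_1,L_2)
= 1·81 + 0.16·225 + -0.8·67.5 = 63
SD(L_1 - 0.4L_2) = √63 ≈ 7.937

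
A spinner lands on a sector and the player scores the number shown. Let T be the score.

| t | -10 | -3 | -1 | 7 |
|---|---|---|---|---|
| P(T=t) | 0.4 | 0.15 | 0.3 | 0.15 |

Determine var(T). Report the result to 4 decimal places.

35.3100

E[T] = (-10)(0.4) + (-3)(0.15) + (-1)(0.3) + (7)(0.15) = -3.7
E[T²] = (-10)²(0.4) + (-3)²(0.15) + (-1)²(0.3) + (7)²(0.15) = 49
var(T) = E[T²] − (E[T])² = 49 − (-3.7)² = 35.31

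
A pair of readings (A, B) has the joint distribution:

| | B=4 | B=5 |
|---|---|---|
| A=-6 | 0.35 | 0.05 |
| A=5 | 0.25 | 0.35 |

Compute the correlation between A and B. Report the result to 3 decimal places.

0.458

E[A] = 0.6,  E[B] = 4.4
E[AB] = 3.85
Cov(A,B) = E[AB] − E[A]E[B] = 3.85 − (0.6)(4.4) = 1.21
Var(A) = 29.04,  Var(B) = 0.24
ρ = 1.21 / √(29.04·0.24) ≈ 0.458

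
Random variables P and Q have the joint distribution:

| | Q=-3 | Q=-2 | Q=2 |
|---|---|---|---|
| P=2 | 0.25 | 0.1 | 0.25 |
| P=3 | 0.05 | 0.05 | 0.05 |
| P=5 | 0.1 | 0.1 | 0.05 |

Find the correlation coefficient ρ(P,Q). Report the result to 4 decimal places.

E[P] = 2.9,  E[Q] = -1
E[PQ] = -3.35
Cov(P,Q) = E[PQ] − E[P]E[Q] = -3.35 − (2.9)(-1) = -0.45
var(P) = 1.59,  var(Q) = 5
ρ = -0.45 / √(1.59·5) ≈ -0.1596

-0.1596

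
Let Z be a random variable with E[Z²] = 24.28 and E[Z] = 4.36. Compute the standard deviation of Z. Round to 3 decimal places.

2.296

Var(Z) = 24.28 − (4.36)² = 5.2704
SD(Z) = √5.2704 ≈ 2.296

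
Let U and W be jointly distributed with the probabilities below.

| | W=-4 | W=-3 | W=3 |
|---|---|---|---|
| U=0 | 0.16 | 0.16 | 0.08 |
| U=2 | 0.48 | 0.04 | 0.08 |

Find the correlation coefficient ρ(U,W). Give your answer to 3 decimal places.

-0.156

E[U] = 1.2,  E[W] = -2.68
E[UW] = -3.6
cov(U,W) = E[UW] − E[U]E[W] = -3.6 − (1.2)(-2.68) = -0.384
Var(U) = 0.96,  Var(W) = 6.2976
ρ = -0.384 / √(0.96·6.2976) ≈ -0.156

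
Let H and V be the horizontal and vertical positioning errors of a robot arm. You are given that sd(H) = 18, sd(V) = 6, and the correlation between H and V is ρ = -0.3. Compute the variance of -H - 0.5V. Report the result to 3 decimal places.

300.600

Var(H) = (18)² = 324;  Var(V) = (6)² = 36
Cov(H,V) = ρ·sd(H)·sd(V) = -0.3·18·6 = -32.4
Var(-H - 0.5V) = (-1)²·Var(H) + (-0.5)²·Var(V) + 2·(-1)·(-0.5)·Cov(H,V)
= 1·324 + 0.25·36 + 1·-32.4 = 300.6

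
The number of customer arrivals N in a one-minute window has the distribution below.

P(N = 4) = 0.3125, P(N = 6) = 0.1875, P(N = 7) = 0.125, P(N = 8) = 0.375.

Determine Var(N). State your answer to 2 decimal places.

E[N] = (4)(0.3125) + (6)(0.1875) + (7)(0.125) + (8)(0.375) = 6.25
E[N²] = (4)²(0.3125) + (6)²(0.1875) + (7)²(0.125) + (8)²(0.375) = 41.875
Var(N) = E[N²] − (E[N])² = 41.875 − (6.25)² = 2.8125

2.81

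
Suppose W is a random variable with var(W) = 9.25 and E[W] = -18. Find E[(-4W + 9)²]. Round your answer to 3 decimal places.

6709.000

E[-4W + 9] = -4·-18 + 9 = 81
var(-4W + 9) = (-4)²·9.25 = 148
E[(-4W + 9)²] = var((-4W + 9)) + (E[(-4W + 9)])² = 148 + (81)² = 6709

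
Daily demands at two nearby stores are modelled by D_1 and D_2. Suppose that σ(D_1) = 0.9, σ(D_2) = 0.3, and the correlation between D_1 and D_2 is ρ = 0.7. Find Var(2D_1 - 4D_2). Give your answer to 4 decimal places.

1.6560

Var(D_1) = (0.9)² = 0.81;  Var(D_2) = (0.3)² = 0.09
Cov(D_1,D_2) = ρ·σ(D_1)·σ(D_2) = 0.7·0.9·0.3 = 0.189
Var(2D_1 - 4D_2) = (2)²·Var(D_1) + (-4)²·Var(D_2) + 2·(2)·(-4)·Cov(D_1,D_2)
= 4·0.81 + 16·0.09 + -16·0.189 = 1.656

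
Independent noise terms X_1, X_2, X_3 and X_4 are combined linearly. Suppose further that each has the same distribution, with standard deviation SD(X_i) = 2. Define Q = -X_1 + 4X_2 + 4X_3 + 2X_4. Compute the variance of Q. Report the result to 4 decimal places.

148.0000

var(X_i) = (2)² = 4
By independence, var(Q) = (-1)²var(X_1) + (4)²var(X_2) + (4)²var(X_3) + (2)²var(X_4)
= (-1)²·4 + (4)²·4 + (4)²·4 + (2)²·4 = 148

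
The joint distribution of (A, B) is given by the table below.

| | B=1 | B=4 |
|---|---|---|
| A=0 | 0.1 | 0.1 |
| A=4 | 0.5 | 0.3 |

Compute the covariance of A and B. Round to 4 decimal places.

-0.2400

E[A] = 3.2,  E[B] = 2.2
E[AB] = 6.8
Cov(A,B) = E[AB] − E[A]E[B] = 6.8 − (3.2)(2.2) = -0.24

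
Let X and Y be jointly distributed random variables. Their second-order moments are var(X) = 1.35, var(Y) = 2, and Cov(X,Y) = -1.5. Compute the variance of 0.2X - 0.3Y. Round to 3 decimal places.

var(0.2X - 0.3Y) = (0.2)²·var(X) + (-0.3)²·var(Y) + 2·(0.2)·(-0.3)·Cov(X,Y)
= 0.04·1.35 + 0.09·2 + -0.12·-1.5 = 0.414

0.414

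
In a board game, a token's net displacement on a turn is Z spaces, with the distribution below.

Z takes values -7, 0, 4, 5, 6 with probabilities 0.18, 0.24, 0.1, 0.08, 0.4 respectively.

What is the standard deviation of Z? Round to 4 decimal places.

E[Z] = (-7)(0.18) + (0)(0.24) + (4)(0.1) + (5)(0.08) + (6)(0.4) = 1.94
E[Z²] = (-7)²(0.18) + (0)²(0.24) + (4)²(0.1) + (5)²(0.08) + (6)²(0.4) = 26.82
Var(Z) = E[Z²] − (E[Z])² = 26.82 − (1.94)² = 23.0564
SD(Z) = √23.0564 ≈ 4.8017

4.8017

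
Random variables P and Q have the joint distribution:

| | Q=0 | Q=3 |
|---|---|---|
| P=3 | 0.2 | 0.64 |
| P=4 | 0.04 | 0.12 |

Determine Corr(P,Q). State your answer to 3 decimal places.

E[P] = 3.16,  E[Q] = 2.28
E[PQ] = 7.2
cov(P,Q) = E[PQ] − E[P]E[Q] = 7.2 − (3.16)(2.28) = -0.0048
Var(P) = 0.1344,  Var(Q) = 1.6416
ρ = -0.0048 / √(0.1344·1.6416) ≈ -0.010

-0.010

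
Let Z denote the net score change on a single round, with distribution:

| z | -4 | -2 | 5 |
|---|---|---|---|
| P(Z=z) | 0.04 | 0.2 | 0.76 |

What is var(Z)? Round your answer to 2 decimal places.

E[Z] = (-4)(0.04) + (-2)(0.2) + (5)(0.76) = 3.24
E[Z²] = (-4)²(0.04) + (-2)²(0.2) + (5)²(0.76) = 20.44
var(Z) = E[Z²] − (E[Z])² = 20.44 − (3.24)² = 9.9424

9.94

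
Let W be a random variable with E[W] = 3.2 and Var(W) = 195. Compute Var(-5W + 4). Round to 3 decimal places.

Var(-5W + 4) = (-5)²·Var(W) = 25·195 = 4875

4875.000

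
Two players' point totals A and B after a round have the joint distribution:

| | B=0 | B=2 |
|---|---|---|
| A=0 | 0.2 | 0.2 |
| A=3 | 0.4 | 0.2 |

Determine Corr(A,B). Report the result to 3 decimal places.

-0.167

E[A] = 1.8,  E[B] = 0.8
E[AB] = 1.2
Cov(A,B) = E[AB] − E[A]E[B] = 1.2 − (1.8)(0.8) = -0.24
var(A) = 2.16,  var(B) = 0.96
ρ = -0.24 / √(2.16·0.96) ≈ -0.167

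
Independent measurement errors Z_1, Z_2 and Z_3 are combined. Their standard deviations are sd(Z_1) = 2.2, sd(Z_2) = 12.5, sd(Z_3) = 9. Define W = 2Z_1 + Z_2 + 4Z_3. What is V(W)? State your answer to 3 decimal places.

1471.610

V(Z_1) = 4.84, V(Z_2) = 156.25, V(Z_3) = 81
By independence, V(W) = (2)²V(Z_1) + (1)²V(Z_2) + (4)²V(Z_3)
= (2)²·4.84 + (1)²·156.25 + (4)²·81 = 1471.61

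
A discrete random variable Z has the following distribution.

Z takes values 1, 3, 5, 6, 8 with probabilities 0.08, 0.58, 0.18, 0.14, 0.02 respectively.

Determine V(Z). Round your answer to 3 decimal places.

2.282

E[Z] = (1)(0.08) + (3)(0.58) + (5)(0.18) + (6)(0.14) + (8)(0.02) = 3.72
E[Z²] = (1)²(0.08) + (3)²(0.58) + (5)²(0.18) + (6)²(0.14) + (8)²(0.02) = 16.12
V(Z) = E[Z²] − (E[Z])² = 16.12 − (3.72)² = 2.2816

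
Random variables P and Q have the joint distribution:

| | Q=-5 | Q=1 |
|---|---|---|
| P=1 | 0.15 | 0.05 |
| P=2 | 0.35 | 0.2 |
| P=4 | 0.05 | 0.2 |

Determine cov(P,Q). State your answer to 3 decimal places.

1.290

E[P] = 2.3,  E[Q] = -2.3
E[PQ] = -4
cov(P,Q) = E[PQ] − E[P]E[Q] = -4 − (2.3)(-2.3) = 1.29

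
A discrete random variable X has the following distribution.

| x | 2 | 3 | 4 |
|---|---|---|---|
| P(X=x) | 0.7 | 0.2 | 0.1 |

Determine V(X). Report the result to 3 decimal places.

E[X] = (2)(0.7) + (3)(0.2) + (4)(0.1) = 2.4
E[X²] = (2)²(0.7) + (3)²(0.2) + (4)²(0.1) = 6.2
V(X) = E[X²] − (E[X])² = 6.2 − (2.4)² = 0.44

0.440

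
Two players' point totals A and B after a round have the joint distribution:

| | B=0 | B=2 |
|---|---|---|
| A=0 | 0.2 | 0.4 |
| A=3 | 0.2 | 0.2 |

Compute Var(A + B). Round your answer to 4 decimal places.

2.6400

E[A] = 1.2,  E[B] = 1.2,  E[AB] = 1.2
Var(A) = 3.6 − (1.2)² = 2.16;  Var(B) = 2.4 − (1.2)² = 0.96
cov(A,B) = 1.2 − (1.2)(1.2) = -0.24
Var(A + B) = (1)²·2.16 + (1)²·0.96 + 2·(1)·(1)·-0.24 = 2.64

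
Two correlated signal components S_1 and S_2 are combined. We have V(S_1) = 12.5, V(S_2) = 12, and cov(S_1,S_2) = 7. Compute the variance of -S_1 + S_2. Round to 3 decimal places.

V(-S_1 + S_2) = (-1)²·V(S_1) + (1)²·V(S_2) + 2·(-1)·(1)·cov(S_1,S_2)
= 1·12.5 + 1·12 + -2·7 = 10.5

10.500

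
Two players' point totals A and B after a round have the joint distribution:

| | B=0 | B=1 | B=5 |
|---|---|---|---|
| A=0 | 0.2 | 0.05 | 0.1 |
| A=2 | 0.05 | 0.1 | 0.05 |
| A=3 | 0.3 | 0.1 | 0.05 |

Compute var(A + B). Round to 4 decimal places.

E[A] = 1.75,  E[B] = 1.25,  E[AB] = 1.75
var(A) = 4.85 − (1.75)² = 1.7875;  var(B) = 5.25 − (1.25)² = 3.6875
cov(A,B) = 1.75 − (1.75)(1.25) = -0.4375
var(A + B) = (1)²·1.7875 + (1)²·3.6875 + 2·(1)·(1)·-0.4375 = 4.6

4.6000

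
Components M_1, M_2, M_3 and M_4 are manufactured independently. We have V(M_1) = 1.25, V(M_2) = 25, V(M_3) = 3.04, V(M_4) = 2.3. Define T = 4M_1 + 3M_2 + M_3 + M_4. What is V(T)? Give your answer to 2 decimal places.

By independence, V(T) = (4)²V(M_1) + (3)²V(M_2) + (1)²V(M_3) + (1)²V(M_4)
= (4)²·1.25 + (3)²·25 + (1)²·3.04 + (1)²·2.3 = 250.34

250.34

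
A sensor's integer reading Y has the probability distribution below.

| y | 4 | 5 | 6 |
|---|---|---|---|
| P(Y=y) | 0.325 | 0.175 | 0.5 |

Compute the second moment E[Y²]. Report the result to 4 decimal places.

27.5750

E[Y²] = (4)²(0.325) + (5)²(0.175) + (6)²(0.5) = 27.575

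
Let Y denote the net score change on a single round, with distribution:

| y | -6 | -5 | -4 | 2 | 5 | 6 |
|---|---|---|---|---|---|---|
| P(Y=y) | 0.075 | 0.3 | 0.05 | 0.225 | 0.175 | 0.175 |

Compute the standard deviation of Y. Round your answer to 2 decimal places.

E[Y] = (-6)(0.075) + (-5)(0.3) + (-4)(0.05) + (2)(0.225) + (5)(0.175) + (6)(0.175) = 0.225
E[Y²] = (-6)²(0.075) + (-5)²(0.3) + (-4)²(0.05) + (2)²(0.225) + (5)²(0.175) + (6)²(0.175) = 22.575
Var(Y) = E[Y²] − (E[Y])² = 22.575 − (0.225)² = 22.524375
SD(Y) = √22.524375 ≈ 4.75

4.75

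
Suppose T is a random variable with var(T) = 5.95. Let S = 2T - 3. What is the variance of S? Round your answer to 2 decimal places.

23.80

var(2T - 3) = (2)²·var(T) = 4·5.95 = 23.8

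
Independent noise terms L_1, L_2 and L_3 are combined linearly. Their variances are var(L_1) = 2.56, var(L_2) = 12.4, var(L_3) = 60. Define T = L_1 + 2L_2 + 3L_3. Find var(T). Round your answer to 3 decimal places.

592.160

By independence, var(T) = (1)²var(L_1) + (2)²var(L_2) + (3)²var(L_3)
= (1)²·2.56 + (2)²·12.4 + (3)²·60 = 592.16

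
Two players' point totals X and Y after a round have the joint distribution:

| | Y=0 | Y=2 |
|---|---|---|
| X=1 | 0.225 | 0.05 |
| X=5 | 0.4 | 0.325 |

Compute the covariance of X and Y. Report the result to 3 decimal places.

E[X] = 3.9,  E[Y] = 0.75
E[XY] = 3.35
Cov(X,Y) = E[XY] − E[X]E[Y] = 3.35 − (3.9)(0.75) = 0.425

0.425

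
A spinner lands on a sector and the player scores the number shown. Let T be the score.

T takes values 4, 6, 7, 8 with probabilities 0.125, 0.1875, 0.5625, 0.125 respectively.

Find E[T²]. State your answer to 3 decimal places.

44.313

E[T²] = (4)²(0.125) + (6)²(0.1875) + (7)²(0.5625) + (8)²(0.125) = 44.3125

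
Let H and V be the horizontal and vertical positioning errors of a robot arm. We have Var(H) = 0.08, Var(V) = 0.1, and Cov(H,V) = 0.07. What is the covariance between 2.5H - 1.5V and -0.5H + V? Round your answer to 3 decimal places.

-0.023

Cov(2.5H - 1.5V, -0.5H + V) = (2.5)(-0.5)Var(H) + (-1.5)(1)Var(V) + [(2.5)(1) + (-1.5)(-0.5)]Cov(H,V)
= -1.25·0.08 + -1.5·0.1 + 3.25·0.07 = -0.0225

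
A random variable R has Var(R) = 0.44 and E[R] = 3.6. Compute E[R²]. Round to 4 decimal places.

E[R²] = Var(R) + (E[R])² = 0.44 + (3.6)² = 13.4

13.4000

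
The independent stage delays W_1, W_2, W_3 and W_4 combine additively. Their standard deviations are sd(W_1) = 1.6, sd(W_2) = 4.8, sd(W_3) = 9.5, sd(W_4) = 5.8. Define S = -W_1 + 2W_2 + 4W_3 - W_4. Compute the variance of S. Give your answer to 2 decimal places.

1572.36

Var(W_1) = 2.56, Var(W_2) = 23.04, Var(W_3) = 90.25, Var(W_4) = 33.64
By independence, Var(S) = (-1)²Var(W_1) + (2)²Var(W_2) + (4)²Var(W_3) + (-1)²Var(W_4)
= (-1)²·2.56 + (2)²·23.04 + (4)²·90.25 + (-1)²·33.64 = 1572.36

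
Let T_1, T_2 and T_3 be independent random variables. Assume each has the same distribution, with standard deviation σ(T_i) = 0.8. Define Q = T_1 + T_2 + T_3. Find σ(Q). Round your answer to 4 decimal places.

1.3856

V(T_i) = (0.8)² = 0.64
By independence, V(Q) = (1)²V(T_1) + (1)²V(T_2) + (1)²V(T_3)
= (1)²·0.64 + (1)²·0.64 + (1)²·0.64 = 1.92
σ(Q) = √1.92 ≈ 1.3856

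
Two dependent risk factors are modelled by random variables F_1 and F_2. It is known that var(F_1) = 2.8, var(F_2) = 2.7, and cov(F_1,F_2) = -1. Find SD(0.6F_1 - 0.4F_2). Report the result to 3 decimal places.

1.386

var(0.6F_1 - 0.4F_2) = (0.6)²·var(F_1) + (-0.4)²·var(F_2) + 2·(0.6)·(-0.4)·cov(F_1,F_2)
= 0.36·2.8 + 0.16·2.7 + -0.48·-1 = 1.92
SD(0.6F_1 - 0.4F_2) = √1.92 ≈ 1.386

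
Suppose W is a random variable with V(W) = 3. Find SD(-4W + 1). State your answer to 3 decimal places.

6.928

V(-4W + 1) = (-4)²·3 = 48
SD(-4W + 1) = √48 ≈ 6.928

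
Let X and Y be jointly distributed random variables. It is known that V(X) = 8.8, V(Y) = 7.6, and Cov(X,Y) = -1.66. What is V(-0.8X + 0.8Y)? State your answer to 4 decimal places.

V(-0.8X + 0.8Y) = (-0.8)²·V(X) + (0.8)²·V(Y) + 2·(-0.8)·(0.8)·Cov(X,Y)
= 0.64·8.8 + 0.64·7.6 + -1.28·-1.66 = 12.6208

12.6208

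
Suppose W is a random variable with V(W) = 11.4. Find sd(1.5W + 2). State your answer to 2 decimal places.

V(1.5W + 2) = (1.5)²·11.4 = 25.65
sd(1.5W + 2) = √25.65 ≈ 5.06

5.06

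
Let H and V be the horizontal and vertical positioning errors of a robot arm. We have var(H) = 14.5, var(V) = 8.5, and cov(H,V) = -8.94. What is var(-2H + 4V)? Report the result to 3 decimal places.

var(-2H + 4V) = (-2)²·var(H) + (4)²·var(V) + 2·(-2)·(4)·cov(H,V)
= 4·14.5 + 16·8.5 + -16·-8.94 = 337.04

337.040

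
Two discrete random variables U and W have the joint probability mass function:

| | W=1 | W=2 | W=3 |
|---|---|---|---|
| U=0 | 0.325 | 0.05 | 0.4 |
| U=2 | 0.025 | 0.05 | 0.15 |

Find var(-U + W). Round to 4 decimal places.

1.2375

E[U] = 0.45,  E[W] = 2.2,  E[UW] = 1.15
var(U) = 0.9 − (0.45)² = 0.6975;  var(W) = 5.7 − (2.2)² = 0.86
Cov(U,W) = 1.15 − (0.45)(2.2) = 0.16
var(-U + W) = (-1)²·0.6975 + (1)²·0.86 + 2·(-1)·(1)·0.16 = 1.2375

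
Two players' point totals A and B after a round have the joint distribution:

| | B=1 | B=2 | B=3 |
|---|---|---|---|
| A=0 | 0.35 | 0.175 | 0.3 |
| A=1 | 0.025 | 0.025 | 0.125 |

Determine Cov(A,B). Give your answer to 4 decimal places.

E[A] = 0.175,  E[B] = 2.05
E[AB] = 0.45
Cov(A,B) = E[AB] − E[A]E[B] = 0.45 − (0.175)(2.05) = 0.09125

0.0913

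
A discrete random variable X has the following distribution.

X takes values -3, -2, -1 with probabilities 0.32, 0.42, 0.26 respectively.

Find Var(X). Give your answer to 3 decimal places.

0.576

E[X] = (-3)(0.32) + (-2)(0.42) + (-1)(0.26) = -2.06
E[X²] = (-3)²(0.32) + (-2)²(0.42) + (-1)²(0.26) = 4.82
Var(X) = E[X²] − (E[X])² = 4.82 − (-2.06)² = 0.5764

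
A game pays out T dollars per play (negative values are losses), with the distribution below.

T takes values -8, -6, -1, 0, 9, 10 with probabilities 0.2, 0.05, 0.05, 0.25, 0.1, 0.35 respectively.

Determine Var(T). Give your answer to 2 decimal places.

E[T] = (-8)(0.2) + (-6)(0.05) + (-1)(0.05) + (0)(0.25) + (9)(0.1) + (10)(0.35) = 2.45
E[T²] = (-8)²(0.2) + (-6)²(0.05) + (-1)²(0.05) + (0)²(0.25) + (9)²(0.1) + (10)²(0.35) = 57.75
Var(T) = E[T²] − (E[T])² = 57.75 − (2.45)² = 51.7475

51.75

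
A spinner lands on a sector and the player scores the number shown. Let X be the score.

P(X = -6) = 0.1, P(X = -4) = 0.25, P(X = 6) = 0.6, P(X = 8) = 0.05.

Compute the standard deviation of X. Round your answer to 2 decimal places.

5.16

E[X] = (-6)(0.1) + (-4)(0.25) + (6)(0.6) + (8)(0.05) = 2.4
E[X²] = (-6)²(0.1) + (-4)²(0.25) + (6)²(0.6) + (8)²(0.05) = 32.4
Var(X) = E[X²] − (E[X])² = 32.4 − (2.4)² = 26.64
sd(X) = √26.64 ≈ 5.16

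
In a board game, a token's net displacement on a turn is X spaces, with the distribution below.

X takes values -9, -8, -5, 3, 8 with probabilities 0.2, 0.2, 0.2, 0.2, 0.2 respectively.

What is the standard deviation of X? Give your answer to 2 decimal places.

6.62

E[X] = (-9)(0.2) + (-8)(0.2) + (-5)(0.2) + (3)(0.2) + (8)(0.2) = -2.2
E[X²] = (-9)²(0.2) + (-8)²(0.2) + (-5)²(0.2) + (3)²(0.2) + (8)²(0.2) = 48.6
Var(X) = E[X²] − (E[X])² = 48.6 − (-2.2)² = 43.76
sd(X) = √43.76 ≈ 6.62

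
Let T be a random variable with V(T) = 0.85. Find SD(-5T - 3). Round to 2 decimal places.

4.61

V(-5T - 3) = (-5)²·0.85 = 21.25
SD(-5T - 3) = √21.25 ≈ 4.61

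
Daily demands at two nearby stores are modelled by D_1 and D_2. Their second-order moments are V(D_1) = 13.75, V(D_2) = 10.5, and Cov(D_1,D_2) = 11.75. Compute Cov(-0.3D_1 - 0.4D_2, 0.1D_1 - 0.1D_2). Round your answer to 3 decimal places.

Cov(-0.3D_1 - 0.4D_2, 0.1D_1 - 0.1D_2) = (-0.3)(0.1)V(D_1) + (-0.4)(-0.1)V(D_2) + [(-0.3)(-0.1) + (-0.4)(0.1)]Cov(D_1,D_2)
= -0.03·13.75 + 0.04·10.5 + -0.01·11.75 = -0.11

-0.110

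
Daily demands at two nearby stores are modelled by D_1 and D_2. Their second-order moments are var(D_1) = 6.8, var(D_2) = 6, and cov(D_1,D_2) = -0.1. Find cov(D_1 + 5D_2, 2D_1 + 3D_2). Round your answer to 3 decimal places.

cov(D_1 + 5D_2, 2D_1 + 3D_2) = (1)(2)var(D_1) + (5)(3)var(D_2) + [(1)(3) + (5)(2)]cov(D_1,D_2)
= 2·6.8 + 15·6 + 13·-0.1 = 102.3

102.300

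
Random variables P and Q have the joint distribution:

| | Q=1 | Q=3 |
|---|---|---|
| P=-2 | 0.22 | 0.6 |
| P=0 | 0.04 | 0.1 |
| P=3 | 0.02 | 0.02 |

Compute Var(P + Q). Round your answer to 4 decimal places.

E[P] = -1.52,  E[Q] = 2.44,  E[PQ] = -3.8
Var(P) = 3.64 − (-1.52)² = 1.3296;  Var(Q) = 6.76 − (2.44)² = 0.8064
Cov(P,Q) = -3.8 − (-1.52)(2.44) = -0.0912
Var(P + Q) = (1)²·1.3296 + (1)²·0.8064 + 2·(1)·(1)·-0.0912 = 1.9536

1.9536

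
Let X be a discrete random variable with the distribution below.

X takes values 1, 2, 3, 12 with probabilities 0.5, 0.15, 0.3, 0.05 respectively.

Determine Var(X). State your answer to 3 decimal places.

5.710

E[X] = (1)(0.5) + (2)(0.15) + (3)(0.3) + (12)(0.05) = 2.3
E[X²] = (1)²(0.5) + (2)²(0.15) + (3)²(0.3) + (12)²(0.05) = 11
Var(X) = E[X²] − (E[X])² = 11 − (2.3)² = 5.71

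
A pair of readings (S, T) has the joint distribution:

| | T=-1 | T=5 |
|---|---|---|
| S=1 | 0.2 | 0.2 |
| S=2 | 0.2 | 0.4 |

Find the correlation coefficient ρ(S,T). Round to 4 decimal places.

0.1667

E[S] = 1.6,  E[T] = 2.6
E[ST] = 4.4
cov(S,T) = E[ST] − E[S]E[T] = 4.4 − (1.6)(2.6) = 0.24
var(S) = 0.24,  var(T) = 8.64
ρ = 0.24 / √(0.24·8.64) ≈ 0.1667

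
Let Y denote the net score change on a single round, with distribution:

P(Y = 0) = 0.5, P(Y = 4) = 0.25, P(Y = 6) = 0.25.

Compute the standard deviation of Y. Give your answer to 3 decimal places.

E[Y] = (0)(0.5) + (4)(0.25) + (6)(0.25) = 2.5
E[Y²] = (0)²(0.5) + (4)²(0.25) + (6)²(0.25) = 13
var(Y) = E[Y²] − (E[Y])² = 13 − (2.5)² = 6.75
SD(Y) = √6.75 ≈ 2.598

2.598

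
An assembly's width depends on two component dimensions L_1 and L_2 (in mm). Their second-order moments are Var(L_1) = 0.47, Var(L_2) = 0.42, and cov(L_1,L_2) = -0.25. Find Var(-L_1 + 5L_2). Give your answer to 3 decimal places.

Var(-L_1 + 5L_2) = (-1)²·Var(L_1) + (5)²·Var(L_2) + 2·(-1)·(5)·cov(L_1,L_2)
= 1·0.47 + 25·0.42 + -10·-0.25 = 13.47

13.470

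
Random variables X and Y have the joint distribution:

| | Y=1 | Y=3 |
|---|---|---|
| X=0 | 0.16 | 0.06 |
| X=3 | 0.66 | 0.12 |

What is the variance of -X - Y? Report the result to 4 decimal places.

E[X] = 2.34,  E[Y] = 1.36,  E[XY] = 3.06
var(X) = 7.02 − (2.34)² = 1.5444;  var(Y) = 2.44 − (1.36)² = 0.5904
Cov(X,Y) = 3.06 − (2.34)(1.36) = -0.1224
var(-X - Y) = (-1)²·1.5444 + (-1)²·0.5904 + 2·(-1)·(-1)·-0.1224 = 1.89

1.8900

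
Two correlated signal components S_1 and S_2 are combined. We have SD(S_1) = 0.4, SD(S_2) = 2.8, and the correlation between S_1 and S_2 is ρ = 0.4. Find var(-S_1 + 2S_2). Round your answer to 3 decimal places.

29.728

var(S_1) = (0.4)² = 0.16;  var(S_2) = (2.8)² = 7.84
Cov(S_1,S_2) = ρ·SD(S_1)·SD(S_2) = 0.4·0.4·2.8 = 0.448
var(-S_1 + 2S_2) = (-1)²·var(S_1) + (2)²·var(S_2) + 2·(-1)·(2)·Cov(S_1,S_2)
= 1·0.16 + 4·7.84 + -4·0.448 = 29.728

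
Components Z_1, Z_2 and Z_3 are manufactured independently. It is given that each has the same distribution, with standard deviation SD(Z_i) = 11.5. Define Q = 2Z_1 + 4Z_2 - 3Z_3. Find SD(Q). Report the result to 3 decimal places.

V(Z_i) = (11.5)² = 132.25
By independence, V(Q) = (2)²V(Z_1) + (4)²V(Z_2) + (-3)²V(Z_3)
= (2)²·132.25 + (4)²·132.25 + (-3)²·132.25 = 3835.25
SD(Q) = √3835.25 ≈ 61.929

61.929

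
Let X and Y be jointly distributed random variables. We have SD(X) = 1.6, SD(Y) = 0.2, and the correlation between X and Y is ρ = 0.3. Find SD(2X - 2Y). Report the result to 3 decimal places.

var(X) = (1.6)² = 2.56;  var(Y) = (0.2)² = 0.04
Cov(X,Y) = ρ·SD(X)·SD(Y) = 0.3·1.6·0.2 = 0.096
var(2X - 2Y) = (2)²·var(X) + (-2)²·var(Y) + 2·(2)·(-2)·Cov(X,Y)
= 4·2.56 + 4·0.04 + -8·0.096 = 9.632
SD(2X - 2Y) = √9.632 ≈ 3.104

3.104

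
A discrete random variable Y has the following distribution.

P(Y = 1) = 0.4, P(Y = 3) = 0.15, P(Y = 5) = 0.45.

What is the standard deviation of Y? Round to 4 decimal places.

E[Y] = (1)(0.4) + (3)(0.15) + (5)(0.45) = 3.1
E[Y²] = (1)²(0.4) + (3)²(0.15) + (5)²(0.45) = 13
V(Y) = E[Y²] − (E[Y])² = 13 − (3.1)² = 3.39
sd(Y) = √3.39 ≈ 1.8412

1.8412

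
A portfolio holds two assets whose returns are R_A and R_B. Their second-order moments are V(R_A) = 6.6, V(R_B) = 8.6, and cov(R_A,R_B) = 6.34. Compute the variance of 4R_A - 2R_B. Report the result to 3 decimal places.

V(4R_A - 2R_B) = (4)²·V(R_A) + (-2)²·V(R_B) + 2·(4)·(-2)·cov(R_A,R_B)
= 16·6.6 + 4·8.6 + -16·6.34 = 38.56

38.560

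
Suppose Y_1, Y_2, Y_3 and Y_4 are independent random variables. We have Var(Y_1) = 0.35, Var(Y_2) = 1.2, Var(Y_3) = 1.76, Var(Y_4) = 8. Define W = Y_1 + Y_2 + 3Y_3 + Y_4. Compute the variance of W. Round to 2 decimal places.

By independence, Var(W) = (1)²Var(Y_1) + (1)²Var(Y_2) + (3)²Var(Y_3) + (1)²Var(Y_4)
= (1)²·0.35 + (1)²·1.2 + (3)²·1.76 + (1)²·8 = 25.39

25.39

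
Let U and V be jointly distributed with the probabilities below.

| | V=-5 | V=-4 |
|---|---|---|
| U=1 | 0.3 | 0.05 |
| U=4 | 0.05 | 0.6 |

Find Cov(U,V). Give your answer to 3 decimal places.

0.533

E[U] = 2.95,  E[V] = -4.35
E[UV] = -12.3
Cov(U,V) = E[UV] − E[U]E[V] = -12.3 − (2.95)(-4.35) = 0.5325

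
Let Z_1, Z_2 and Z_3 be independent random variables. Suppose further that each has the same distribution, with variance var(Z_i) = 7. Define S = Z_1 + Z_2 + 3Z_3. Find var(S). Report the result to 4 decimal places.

77.0000

By independence, var(S) = (1)²var(Z_1) + (1)²var(Z_2) + (3)²var(Z_3)
= (1)²·7 + (1)²·7 + (3)²·7 = 77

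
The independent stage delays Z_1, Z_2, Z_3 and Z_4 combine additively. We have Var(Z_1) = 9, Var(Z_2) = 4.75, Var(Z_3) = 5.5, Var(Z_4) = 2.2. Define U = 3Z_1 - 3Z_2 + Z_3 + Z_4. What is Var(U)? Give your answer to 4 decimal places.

By independence, Var(U) = (3)²Var(Z_1) + (-3)²Var(Z_2) + (1)²Var(Z_3) + (1)²Var(Z_4)
= (3)²·9 + (-3)²·4.75 + (1)²·5.5 + (1)²·2.2 = 131.45

131.4500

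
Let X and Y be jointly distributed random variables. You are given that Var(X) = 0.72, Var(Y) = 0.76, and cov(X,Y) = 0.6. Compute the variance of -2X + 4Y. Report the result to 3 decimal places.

Var(-2X + 4Y) = (-2)²·Var(X) + (4)²·Var(Y) + 2·(-2)·(4)·cov(X,Y)
= 4·0.72 + 16·0.76 + -16·0.6 = 5.44

5.440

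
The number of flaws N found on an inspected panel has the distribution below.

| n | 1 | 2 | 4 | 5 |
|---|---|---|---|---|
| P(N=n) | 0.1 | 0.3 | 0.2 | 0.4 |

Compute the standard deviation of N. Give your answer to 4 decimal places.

1.5000

E[N] = (1)(0.1) + (2)(0.3) + (4)(0.2) + (5)(0.4) = 3.5
E[N²] = (1)²(0.1) + (2)²(0.3) + (4)²(0.2) + (5)²(0.4) = 14.5
Var(N) = E[N²] − (E[N])² = 14.5 − (3.5)² = 2.25
SD(N) = √2.25 ≈ 1.5000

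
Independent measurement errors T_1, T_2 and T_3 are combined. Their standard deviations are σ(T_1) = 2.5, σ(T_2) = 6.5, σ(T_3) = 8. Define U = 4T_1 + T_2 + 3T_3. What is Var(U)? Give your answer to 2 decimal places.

718.25

Var(T_1) = 6.25, Var(T_2) = 42.25, Var(T_3) = 64
By independence, Var(U) = (4)²Var(T_1) + (1)²Var(T_2) + (3)²Var(T_3)
= (4)²·6.25 + (1)²·42.25 + (3)²·64 = 718.25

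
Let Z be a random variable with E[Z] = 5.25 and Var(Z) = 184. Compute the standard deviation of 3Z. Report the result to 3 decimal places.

40.694

Var(3Z) = (3)²·184 = 1656
σ(3Z) = √1656 ≈ 40.694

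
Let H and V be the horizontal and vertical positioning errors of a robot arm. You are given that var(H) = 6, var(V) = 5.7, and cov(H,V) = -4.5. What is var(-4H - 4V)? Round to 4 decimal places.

var(-4H - 4V) = (-4)²·var(H) + (-4)²·var(V) + 2·(-4)·(-4)·cov(H,V)
= 16·6 + 16·5.7 + 32·-4.5 = 43.2

43.2000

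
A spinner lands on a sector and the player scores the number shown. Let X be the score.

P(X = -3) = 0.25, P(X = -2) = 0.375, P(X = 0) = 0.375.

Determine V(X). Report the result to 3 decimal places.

1.500

E[X] = (-3)(0.25) + (-2)(0.375) + (0)(0.375) = -1.5
E[X²] = (-3)²(0.25) + (-2)²(0.375) + (0)²(0.375) = 3.75
V(X) = E[X²] − (E[X])² = 3.75 − (-1.5)² = 1.5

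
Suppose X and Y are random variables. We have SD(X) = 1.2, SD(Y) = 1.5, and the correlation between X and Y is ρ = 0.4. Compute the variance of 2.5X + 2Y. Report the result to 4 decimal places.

Var(X) = (1.2)² = 1.44;  Var(Y) = (1.5)² = 2.25
cov(X,Y) = ρ·SD(X)·SD(Y) = 0.4·1.2·1.5 = 0.72
Var(2.5X + 2Y) = (2.5)²·Var(X) + (2)²·Var(Y) + 2·(2.5)·(2)·cov(X,Y)
= 6.25·1.44 + 4·2.25 + 10·0.72 = 25.2

25.2000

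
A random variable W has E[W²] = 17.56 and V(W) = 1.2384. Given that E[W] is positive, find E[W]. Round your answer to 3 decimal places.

4.040

(E[W])² = E[W²] − V(W) = 17.56 − 1.2384 = 16.3216
E[W] = √16.3216 = 4.04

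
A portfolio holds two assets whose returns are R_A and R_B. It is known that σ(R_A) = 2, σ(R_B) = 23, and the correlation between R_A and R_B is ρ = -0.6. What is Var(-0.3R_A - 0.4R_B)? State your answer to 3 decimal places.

78.376

Var(R_A) = (2)² = 4;  Var(R_B) = (23)² = 529
cov(R_A,R_B) = ρ·σ(R_A)·σ(R_B) = -0.6·2·23 = -27.6
Var(-0.3R_A - 0.4R_B) = (-0.3)²·Var(R_A) + (-0.4)²·Var(R_B) + 2·(-0.3)·(-0.4)·cov(R_A,R_B)
= 0.09·4 + 0.16·529 + 0.24·-27.6 = 78.376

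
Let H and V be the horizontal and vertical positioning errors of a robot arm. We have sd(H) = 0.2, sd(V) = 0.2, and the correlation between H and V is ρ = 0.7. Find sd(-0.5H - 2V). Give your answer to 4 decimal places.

Var(H) = (0.2)² = 0.04;  Var(V) = (0.2)² = 0.04
cov(H,V) = ρ·sd(H)·sd(V) = 0.7·0.2·0.2 = 0.028
Var(-0.5H - 2V) = (-0.5)²·Var(H) + (-2)²·Var(V) + 2·(-0.5)·(-2)·cov(H,V)
= 0.25·0.04 + 4·0.04 + 2·0.028 = 0.226
sd(-0.5H - 2V) = √0.226 ≈ 0.4754

0.4754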